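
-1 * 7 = -7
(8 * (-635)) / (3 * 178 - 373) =-5080 / 161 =-31.55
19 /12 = 1.58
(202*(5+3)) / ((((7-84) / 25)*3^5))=-2.16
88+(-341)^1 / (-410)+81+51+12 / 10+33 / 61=5566543 / 25010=222.57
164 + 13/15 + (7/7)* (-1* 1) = 2458/15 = 163.87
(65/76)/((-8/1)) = -65/608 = -0.11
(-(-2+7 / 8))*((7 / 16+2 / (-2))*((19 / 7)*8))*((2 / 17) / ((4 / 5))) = -7695 / 3808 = -2.02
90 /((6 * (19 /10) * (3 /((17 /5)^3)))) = 9826 /95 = 103.43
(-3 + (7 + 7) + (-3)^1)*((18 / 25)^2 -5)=-22408 / 625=-35.85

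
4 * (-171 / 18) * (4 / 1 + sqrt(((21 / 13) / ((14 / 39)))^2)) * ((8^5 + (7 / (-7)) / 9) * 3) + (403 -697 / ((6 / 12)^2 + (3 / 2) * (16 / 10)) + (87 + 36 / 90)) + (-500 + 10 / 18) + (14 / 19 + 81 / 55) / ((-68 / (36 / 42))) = -3766930326142631 / 118634670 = -31752356.42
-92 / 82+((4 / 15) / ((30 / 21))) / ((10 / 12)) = -4602 / 5125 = -0.90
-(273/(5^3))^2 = -74529/15625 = -4.77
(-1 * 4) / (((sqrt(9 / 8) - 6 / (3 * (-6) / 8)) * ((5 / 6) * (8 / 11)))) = -6336 / 2155 + 1782 * sqrt(2) / 2155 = -1.77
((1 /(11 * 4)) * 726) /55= 3 /10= 0.30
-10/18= -5/9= -0.56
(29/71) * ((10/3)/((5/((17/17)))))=58/213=0.27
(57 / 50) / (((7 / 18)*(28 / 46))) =11799 / 2450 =4.82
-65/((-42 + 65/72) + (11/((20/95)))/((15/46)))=-23400/42889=-0.55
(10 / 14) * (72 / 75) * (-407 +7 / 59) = -576144 / 2065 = -279.00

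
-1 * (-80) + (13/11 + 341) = 4644/11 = 422.18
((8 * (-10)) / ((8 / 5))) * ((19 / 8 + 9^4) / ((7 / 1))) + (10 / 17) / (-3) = -9563815 / 204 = -46881.45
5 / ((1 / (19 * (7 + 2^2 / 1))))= 1045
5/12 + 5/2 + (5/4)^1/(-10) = 67/24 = 2.79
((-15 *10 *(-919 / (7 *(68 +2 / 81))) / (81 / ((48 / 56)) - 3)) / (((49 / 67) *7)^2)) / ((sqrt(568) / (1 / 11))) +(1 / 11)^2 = 1670783355 *sqrt(142) / 43236322093426 +1 / 121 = 0.01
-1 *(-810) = 810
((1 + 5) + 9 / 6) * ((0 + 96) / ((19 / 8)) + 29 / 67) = 306.40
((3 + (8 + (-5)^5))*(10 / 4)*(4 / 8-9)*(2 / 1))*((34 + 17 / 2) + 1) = 11514015 / 2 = 5757007.50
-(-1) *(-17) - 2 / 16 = -137 / 8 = -17.12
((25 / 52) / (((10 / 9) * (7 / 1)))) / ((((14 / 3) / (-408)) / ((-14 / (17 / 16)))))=6480 / 91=71.21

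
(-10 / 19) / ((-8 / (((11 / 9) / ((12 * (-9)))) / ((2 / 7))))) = -385 / 147744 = -0.00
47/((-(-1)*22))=47/22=2.14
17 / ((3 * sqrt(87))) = 0.61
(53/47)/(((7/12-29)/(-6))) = 3816/16027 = 0.24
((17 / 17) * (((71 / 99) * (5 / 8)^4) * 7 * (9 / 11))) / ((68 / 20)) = 0.18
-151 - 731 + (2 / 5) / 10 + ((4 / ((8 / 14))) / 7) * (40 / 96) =-264463 / 300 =-881.54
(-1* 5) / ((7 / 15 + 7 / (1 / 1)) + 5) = -75 / 187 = -0.40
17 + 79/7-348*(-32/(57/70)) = 1822642/133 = 13704.08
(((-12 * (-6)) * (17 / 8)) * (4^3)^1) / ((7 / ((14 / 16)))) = 1224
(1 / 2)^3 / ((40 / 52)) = 13 / 80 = 0.16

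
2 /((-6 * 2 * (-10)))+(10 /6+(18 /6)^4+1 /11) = 82.77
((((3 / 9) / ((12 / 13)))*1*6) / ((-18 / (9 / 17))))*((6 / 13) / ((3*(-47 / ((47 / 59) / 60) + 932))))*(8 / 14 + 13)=0.00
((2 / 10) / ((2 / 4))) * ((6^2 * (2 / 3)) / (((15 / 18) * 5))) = 2.30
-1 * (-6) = 6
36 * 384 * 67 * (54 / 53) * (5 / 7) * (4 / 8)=337029.87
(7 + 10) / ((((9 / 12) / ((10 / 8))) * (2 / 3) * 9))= 85 / 18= 4.72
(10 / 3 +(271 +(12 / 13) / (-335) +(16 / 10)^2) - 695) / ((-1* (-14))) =-13656499 / 457275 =-29.86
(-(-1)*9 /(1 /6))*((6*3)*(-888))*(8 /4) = -1726272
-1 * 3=-3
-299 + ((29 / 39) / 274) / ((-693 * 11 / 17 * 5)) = -121781770603 / 407296890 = -299.00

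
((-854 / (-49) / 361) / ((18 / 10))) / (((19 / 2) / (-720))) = -97600 / 48013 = -2.03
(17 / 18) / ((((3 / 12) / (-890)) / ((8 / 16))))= -15130 / 9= -1681.11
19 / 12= 1.58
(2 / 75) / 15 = 2 / 1125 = 0.00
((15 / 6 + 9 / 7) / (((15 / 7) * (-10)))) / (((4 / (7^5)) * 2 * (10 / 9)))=-2672313 / 8000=-334.04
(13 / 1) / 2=13 / 2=6.50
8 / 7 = 1.14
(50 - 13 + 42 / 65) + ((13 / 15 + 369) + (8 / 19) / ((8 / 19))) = 15932 / 39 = 408.51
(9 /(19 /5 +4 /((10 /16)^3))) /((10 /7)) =0.31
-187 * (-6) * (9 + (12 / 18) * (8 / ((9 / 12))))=54230 / 3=18076.67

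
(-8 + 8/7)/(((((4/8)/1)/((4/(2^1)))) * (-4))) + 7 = 97/7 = 13.86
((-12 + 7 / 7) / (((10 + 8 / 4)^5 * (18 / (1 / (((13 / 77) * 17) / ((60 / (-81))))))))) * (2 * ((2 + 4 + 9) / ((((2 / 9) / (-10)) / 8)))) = -105875 / 15466464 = -0.01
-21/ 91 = -3/ 13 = -0.23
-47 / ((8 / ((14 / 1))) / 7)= -2303 / 4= -575.75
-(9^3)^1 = -729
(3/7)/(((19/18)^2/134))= 130248/2527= 51.54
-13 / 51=-0.25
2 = 2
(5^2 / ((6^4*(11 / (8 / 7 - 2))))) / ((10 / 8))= -5 / 4158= -0.00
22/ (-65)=-22/ 65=-0.34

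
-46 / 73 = -0.63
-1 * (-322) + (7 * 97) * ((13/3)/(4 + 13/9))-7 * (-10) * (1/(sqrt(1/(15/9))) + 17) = 70 * sqrt(15)/3 + 14367/7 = 2142.80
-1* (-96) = 96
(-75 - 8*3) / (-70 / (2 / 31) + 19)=99 / 1066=0.09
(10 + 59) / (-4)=-69 / 4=-17.25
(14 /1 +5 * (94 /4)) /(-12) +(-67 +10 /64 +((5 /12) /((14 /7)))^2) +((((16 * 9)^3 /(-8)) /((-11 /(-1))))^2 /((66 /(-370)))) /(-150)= 164947560221941 /3833280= 43030397.00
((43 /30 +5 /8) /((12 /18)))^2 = 61009 /6400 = 9.53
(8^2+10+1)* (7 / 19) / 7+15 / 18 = 545 / 114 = 4.78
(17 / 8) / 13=17 / 104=0.16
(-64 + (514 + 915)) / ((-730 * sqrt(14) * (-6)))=13 * sqrt(14) / 584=0.08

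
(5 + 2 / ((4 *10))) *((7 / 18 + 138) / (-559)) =-1.25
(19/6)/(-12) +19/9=133/72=1.85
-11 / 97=-0.11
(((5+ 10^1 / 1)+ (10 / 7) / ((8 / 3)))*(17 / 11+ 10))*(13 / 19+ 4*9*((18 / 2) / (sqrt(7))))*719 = 516375015 / 5852+ 3217413555*sqrt(7) / 539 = 15881330.22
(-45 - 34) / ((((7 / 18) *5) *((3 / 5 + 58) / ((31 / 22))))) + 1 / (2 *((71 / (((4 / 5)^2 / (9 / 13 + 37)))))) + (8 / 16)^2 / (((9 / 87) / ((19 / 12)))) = 2.85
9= 9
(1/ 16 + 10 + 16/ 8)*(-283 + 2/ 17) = -3412.27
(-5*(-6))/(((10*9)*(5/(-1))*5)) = -1/75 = -0.01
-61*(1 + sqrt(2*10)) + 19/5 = -122*sqrt(5) -286/5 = -330.00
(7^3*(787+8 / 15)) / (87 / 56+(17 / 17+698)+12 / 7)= 226904104 / 589905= 384.65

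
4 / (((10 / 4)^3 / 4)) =128 / 125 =1.02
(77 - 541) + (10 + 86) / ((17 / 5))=-7408 / 17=-435.76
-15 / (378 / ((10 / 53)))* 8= -200 / 3339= -0.06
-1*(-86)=86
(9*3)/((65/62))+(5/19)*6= 33756/1235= 27.33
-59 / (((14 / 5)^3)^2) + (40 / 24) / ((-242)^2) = -40482103705 / 330719809728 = -0.12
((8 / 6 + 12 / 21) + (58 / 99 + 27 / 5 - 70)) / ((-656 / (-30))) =-5249 / 1848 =-2.84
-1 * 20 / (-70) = 2 / 7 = 0.29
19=19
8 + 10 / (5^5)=5002 / 625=8.00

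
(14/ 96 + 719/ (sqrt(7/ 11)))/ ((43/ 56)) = 1173.99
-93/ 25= -3.72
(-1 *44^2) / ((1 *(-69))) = 1936 / 69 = 28.06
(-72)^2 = 5184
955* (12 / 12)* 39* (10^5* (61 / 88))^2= 21654475781250000 / 121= 178962609762396.69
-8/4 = -2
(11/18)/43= 11/774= 0.01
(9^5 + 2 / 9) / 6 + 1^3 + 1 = 531551 / 54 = 9843.54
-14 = -14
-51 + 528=477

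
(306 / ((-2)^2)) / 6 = 51 / 4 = 12.75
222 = 222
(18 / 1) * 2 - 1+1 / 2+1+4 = 81 / 2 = 40.50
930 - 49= 881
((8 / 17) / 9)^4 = 4096 / 547981281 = 0.00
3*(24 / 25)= 72 / 25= 2.88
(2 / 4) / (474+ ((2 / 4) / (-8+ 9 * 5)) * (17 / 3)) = 111 / 105245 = 0.00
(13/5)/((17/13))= 169/85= 1.99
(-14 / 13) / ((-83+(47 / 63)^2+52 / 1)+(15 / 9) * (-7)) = 55566 / 2172755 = 0.03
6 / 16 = 3 / 8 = 0.38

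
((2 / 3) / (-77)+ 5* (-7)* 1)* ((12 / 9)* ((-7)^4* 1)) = -11095364 / 99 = -112074.38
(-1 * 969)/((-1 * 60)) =323/20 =16.15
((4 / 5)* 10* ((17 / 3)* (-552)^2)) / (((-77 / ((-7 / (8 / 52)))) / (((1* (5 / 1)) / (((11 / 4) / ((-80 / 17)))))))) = -8450457600 / 121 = -69838492.56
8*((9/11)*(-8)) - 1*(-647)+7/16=104733/176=595.07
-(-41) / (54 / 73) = 2993 / 54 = 55.43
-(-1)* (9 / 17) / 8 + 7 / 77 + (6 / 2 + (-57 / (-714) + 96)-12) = 913545 / 10472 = 87.24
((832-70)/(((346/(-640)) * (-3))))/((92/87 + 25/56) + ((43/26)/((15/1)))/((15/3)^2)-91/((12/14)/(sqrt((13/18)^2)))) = -5791443840000/926573836663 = -6.25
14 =14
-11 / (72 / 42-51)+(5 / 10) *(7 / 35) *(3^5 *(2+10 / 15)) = 22433 / 345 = 65.02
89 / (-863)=-89 / 863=-0.10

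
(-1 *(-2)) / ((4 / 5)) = 5 / 2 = 2.50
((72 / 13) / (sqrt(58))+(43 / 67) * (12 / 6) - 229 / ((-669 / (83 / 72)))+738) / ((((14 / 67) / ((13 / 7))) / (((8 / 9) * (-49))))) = -31032700985 / 108378 - 1072 * sqrt(58) / 29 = -286619.16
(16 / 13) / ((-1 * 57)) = -0.02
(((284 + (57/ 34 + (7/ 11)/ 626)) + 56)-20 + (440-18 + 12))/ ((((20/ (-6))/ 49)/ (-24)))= 78022706076/ 292655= 266603.02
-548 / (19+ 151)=-274 / 85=-3.22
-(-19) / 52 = 19 / 52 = 0.37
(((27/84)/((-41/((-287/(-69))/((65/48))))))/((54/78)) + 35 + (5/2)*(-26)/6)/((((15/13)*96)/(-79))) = -17100577/993600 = -17.21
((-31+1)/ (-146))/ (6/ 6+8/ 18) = 135/ 949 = 0.14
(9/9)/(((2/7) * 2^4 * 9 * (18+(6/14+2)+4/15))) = 245/208608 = 0.00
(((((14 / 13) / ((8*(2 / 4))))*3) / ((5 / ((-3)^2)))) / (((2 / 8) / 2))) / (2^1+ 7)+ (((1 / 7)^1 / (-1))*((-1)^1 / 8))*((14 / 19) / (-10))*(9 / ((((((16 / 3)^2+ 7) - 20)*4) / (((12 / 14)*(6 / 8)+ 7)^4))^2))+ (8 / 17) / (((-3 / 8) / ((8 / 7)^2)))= -8384168094972502854559 / 229879894567196590080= -36.47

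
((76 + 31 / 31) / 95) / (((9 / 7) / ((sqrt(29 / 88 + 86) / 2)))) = 49 * sqrt(167134) / 6840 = 2.93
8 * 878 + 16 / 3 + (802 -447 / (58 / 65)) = 1275487 / 174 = 7330.39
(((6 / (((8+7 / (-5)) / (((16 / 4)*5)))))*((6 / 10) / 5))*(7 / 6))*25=700 / 11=63.64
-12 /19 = -0.63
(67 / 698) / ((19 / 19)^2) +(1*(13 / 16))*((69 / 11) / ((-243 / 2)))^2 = 108780127 / 1108257876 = 0.10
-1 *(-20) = 20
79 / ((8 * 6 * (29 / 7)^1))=553 / 1392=0.40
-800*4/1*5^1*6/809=-96000/809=-118.67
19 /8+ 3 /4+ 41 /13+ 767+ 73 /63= 5074115 /6552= 774.44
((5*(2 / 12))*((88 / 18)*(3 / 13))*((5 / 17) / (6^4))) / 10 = 55 / 2577744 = 0.00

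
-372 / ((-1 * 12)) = 31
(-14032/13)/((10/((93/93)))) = -7016/65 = -107.94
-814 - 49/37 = -30167/37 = -815.32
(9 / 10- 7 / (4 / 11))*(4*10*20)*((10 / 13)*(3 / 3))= -146800 / 13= -11292.31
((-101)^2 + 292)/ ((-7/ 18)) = -26982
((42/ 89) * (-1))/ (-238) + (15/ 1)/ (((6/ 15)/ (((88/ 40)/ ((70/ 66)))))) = 1647699/ 21182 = 77.79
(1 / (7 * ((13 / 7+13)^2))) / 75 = 7 / 811200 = 0.00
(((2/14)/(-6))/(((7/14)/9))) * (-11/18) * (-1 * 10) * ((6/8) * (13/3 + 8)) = -2035/84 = -24.23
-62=-62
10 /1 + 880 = 890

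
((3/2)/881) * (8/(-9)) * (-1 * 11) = 44/2643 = 0.02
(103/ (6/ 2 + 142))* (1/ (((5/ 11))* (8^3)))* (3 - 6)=-3399/ 371200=-0.01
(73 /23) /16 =73 /368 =0.20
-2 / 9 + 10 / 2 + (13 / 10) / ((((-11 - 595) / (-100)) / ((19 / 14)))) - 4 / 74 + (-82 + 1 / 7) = -5168873 / 67266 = -76.84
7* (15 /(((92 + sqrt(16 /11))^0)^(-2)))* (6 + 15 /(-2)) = -315 /2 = -157.50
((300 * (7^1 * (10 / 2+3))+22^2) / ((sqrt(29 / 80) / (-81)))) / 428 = -48276 * sqrt(145) / 107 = -5432.90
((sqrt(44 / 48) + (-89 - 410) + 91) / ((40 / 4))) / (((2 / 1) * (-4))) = 51 / 10 - sqrt(33) / 480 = 5.09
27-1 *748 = -721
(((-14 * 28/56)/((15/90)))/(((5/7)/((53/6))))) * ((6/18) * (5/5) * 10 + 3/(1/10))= -51940/3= -17313.33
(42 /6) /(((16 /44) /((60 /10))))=231 /2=115.50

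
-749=-749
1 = 1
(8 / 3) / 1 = 8 / 3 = 2.67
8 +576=584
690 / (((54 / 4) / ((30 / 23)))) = 200 / 3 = 66.67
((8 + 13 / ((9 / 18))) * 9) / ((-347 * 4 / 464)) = -35496 / 347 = -102.29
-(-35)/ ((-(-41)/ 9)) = 315/ 41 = 7.68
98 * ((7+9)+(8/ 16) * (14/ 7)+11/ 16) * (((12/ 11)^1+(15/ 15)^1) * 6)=956823/ 44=21745.98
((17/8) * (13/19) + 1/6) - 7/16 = 1079/912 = 1.18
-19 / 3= -6.33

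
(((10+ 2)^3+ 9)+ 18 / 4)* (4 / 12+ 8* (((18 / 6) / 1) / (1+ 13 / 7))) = 152091 / 10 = 15209.10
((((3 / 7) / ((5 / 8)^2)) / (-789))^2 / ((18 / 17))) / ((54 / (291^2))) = 163791872 / 57194116875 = 0.00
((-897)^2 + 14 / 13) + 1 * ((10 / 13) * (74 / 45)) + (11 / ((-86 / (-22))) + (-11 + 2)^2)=4048421329 / 5031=804695.16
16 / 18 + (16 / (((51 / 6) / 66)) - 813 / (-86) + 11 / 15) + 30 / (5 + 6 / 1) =99896921 / 723690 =138.04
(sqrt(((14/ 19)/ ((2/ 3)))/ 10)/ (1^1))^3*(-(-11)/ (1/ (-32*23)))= -42504*sqrt(3990)/ 9025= -297.49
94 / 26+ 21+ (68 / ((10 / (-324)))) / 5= -416.02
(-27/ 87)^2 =81/ 841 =0.10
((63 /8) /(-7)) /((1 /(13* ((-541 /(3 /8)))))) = 21099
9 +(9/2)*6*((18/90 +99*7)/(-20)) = -46341/50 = -926.82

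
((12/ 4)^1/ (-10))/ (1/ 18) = -27/ 5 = -5.40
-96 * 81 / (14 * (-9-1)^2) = -972 / 175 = -5.55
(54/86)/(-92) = -27/3956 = -0.01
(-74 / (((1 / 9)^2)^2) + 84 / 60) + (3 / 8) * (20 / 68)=-485512.49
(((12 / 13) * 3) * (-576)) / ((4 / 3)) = -15552 / 13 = -1196.31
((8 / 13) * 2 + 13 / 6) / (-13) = -265 / 1014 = -0.26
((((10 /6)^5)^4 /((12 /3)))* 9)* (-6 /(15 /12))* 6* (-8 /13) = 610351562500000 /559607373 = 1090678.20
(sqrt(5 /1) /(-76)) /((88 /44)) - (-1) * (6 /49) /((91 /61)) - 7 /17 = -24991 /75803 - sqrt(5) /152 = -0.34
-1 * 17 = -17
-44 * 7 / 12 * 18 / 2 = -231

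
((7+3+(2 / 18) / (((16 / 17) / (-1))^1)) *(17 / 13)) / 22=24191 / 41184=0.59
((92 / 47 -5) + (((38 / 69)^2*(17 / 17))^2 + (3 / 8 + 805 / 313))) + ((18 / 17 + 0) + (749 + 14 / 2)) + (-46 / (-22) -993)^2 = 982657.88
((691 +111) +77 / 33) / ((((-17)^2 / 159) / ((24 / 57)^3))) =3446272 / 104329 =33.03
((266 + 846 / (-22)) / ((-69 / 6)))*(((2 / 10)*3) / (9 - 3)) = -2503 / 1265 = -1.98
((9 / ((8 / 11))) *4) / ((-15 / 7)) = -231 / 10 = -23.10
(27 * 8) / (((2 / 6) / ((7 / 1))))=4536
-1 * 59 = -59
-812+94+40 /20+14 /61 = -43662 /61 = -715.77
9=9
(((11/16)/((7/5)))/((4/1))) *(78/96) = 715/7168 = 0.10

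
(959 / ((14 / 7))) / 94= 959 / 188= 5.10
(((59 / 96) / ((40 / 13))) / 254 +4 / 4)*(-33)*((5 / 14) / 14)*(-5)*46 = 1234800655 / 6372352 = 193.77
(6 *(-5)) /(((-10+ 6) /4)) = 30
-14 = -14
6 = 6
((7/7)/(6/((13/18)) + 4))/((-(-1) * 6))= 13/960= 0.01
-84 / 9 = -28 / 3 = -9.33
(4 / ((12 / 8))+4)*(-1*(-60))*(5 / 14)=1000 / 7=142.86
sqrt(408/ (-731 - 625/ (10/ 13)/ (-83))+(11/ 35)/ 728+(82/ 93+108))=sqrt(100856785033699372470)/ 964951260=10.41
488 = 488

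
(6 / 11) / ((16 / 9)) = 0.31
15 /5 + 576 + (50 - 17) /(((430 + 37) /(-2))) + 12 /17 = 4601163 /7939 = 579.56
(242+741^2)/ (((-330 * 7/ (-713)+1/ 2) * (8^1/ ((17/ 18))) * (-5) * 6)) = -6658344083/ 11519280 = -578.02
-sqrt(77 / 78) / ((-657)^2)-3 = -3.00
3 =3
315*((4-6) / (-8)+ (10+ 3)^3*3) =8304975 / 4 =2076243.75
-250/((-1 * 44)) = 5.68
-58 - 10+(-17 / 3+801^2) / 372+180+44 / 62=1025285 / 558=1837.43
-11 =-11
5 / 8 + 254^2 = 516133 / 8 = 64516.62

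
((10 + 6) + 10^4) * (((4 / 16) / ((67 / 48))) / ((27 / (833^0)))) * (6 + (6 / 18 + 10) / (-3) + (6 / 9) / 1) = 1161856 / 5427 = 214.09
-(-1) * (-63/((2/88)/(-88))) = 243936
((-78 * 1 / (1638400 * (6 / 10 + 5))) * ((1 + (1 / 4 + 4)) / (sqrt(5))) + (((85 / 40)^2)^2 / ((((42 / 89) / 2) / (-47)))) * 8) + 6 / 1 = -349303831 / 10752 - 117 * sqrt(5) / 13107200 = -32487.34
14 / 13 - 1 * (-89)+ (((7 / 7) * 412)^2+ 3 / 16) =35325527 / 208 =169834.26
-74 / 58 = -37 / 29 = -1.28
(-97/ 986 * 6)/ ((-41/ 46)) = 0.66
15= 15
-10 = -10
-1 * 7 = -7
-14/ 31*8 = -112/ 31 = -3.61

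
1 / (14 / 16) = 8 / 7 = 1.14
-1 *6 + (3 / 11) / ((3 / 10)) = -56 / 11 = -5.09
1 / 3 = 0.33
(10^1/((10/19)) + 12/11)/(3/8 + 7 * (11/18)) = 15912/3685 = 4.32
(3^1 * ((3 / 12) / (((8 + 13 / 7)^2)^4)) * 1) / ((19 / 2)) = 5764801 / 6508112742762786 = 0.00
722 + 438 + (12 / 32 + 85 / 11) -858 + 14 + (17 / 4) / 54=385127 / 1188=324.18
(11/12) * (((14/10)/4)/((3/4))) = 77/180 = 0.43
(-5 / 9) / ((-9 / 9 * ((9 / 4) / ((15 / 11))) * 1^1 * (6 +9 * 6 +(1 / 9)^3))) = 2700 / 481151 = 0.01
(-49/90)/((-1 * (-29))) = -49/2610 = -0.02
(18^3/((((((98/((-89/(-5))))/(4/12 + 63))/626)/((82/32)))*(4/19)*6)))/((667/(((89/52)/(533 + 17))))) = 2972353293513/7477870400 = 397.49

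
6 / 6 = 1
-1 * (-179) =179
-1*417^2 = -173889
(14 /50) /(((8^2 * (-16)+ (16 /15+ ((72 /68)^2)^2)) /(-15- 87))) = 89450991 /3199928960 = 0.03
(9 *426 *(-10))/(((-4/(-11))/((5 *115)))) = -60625125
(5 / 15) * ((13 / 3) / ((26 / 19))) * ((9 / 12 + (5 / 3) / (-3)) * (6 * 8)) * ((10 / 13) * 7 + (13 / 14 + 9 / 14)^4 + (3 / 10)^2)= 686303123 / 6019650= 114.01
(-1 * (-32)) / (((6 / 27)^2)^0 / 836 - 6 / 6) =-26752 / 835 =-32.04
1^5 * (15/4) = 15/4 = 3.75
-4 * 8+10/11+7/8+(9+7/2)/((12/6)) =-2109/88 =-23.97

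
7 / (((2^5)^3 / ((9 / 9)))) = 7 / 32768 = 0.00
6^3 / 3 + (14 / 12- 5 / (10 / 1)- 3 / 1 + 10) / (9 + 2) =2399 / 33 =72.70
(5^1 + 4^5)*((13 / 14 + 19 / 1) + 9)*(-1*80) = -2381400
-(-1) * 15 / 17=15 / 17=0.88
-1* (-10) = 10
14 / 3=4.67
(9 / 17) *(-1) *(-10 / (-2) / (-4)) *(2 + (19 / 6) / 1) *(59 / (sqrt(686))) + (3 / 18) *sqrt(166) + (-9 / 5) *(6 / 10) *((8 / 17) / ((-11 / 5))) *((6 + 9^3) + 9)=sqrt(166) / 6 + 27435 *sqrt(14) / 13328 + 160704 / 935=181.73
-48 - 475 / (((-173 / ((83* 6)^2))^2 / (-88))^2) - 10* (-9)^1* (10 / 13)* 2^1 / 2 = -180899367467853897483185683884 / 11644685533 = -15534929385186163058.85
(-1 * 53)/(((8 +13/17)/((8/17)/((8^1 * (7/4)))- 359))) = 2264001/1043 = 2170.66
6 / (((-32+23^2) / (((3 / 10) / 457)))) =0.00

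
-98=-98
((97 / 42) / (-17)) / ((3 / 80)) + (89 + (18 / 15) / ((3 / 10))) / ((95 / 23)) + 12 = 3143209 / 101745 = 30.89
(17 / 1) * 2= 34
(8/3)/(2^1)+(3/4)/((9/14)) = 5/2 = 2.50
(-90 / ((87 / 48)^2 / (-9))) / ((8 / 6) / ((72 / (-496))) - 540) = -0.45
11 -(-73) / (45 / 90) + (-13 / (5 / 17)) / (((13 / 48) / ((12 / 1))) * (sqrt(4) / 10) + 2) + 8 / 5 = 3941509 / 28865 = 136.55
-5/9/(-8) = 5/72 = 0.07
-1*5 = -5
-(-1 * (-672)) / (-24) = 28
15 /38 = 0.39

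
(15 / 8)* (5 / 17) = 75 / 136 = 0.55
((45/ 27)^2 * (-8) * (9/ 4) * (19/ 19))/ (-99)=50/ 99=0.51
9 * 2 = 18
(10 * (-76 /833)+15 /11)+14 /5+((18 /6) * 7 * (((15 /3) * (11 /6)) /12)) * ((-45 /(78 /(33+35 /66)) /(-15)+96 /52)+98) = 278847855233 /171531360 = 1625.64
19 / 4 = 4.75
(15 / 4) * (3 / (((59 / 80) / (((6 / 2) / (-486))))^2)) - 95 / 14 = -241048655 / 35527086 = -6.78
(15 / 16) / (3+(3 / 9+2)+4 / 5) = 225 / 1472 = 0.15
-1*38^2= -1444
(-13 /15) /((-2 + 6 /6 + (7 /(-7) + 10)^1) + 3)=-13 /165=-0.08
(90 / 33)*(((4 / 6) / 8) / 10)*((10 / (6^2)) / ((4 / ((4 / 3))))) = 5 / 2376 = 0.00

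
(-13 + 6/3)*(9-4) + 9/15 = -272/5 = -54.40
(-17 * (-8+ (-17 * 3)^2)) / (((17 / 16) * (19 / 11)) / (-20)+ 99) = -155165120 / 348157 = -445.68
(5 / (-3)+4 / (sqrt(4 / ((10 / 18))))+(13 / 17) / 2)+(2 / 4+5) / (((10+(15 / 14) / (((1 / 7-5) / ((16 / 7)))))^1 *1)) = -81271 / 115260+2 *sqrt(5) / 3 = 0.79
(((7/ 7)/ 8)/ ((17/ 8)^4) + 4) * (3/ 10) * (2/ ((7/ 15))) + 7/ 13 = 43240261/ 7600411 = 5.69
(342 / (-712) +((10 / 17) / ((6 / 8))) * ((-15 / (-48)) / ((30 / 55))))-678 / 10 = -4618273 / 68085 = -67.83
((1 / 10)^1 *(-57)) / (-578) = 57 / 5780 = 0.01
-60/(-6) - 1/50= 499/50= 9.98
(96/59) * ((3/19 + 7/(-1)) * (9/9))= -12480/1121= -11.13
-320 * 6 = -1920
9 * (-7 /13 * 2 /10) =-63 /65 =-0.97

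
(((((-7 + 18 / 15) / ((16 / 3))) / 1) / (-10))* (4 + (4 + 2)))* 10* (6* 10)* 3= 3915 / 2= 1957.50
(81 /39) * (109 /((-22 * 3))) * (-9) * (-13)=-8829 /22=-401.32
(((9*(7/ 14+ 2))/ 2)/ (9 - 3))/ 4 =15/ 32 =0.47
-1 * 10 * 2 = -20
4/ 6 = 2/ 3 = 0.67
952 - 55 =897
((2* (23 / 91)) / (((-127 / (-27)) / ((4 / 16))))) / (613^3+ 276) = 621 / 5324232999722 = 0.00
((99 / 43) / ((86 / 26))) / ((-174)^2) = 143 / 6220036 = 0.00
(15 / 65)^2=9 / 169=0.05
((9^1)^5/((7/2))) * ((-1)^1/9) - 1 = -13129/7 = -1875.57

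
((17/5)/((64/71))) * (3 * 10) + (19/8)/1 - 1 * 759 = -20591/32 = -643.47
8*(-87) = -696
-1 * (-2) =2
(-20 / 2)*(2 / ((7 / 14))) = -40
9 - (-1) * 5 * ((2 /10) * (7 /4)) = 43 /4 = 10.75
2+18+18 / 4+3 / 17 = 839 / 34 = 24.68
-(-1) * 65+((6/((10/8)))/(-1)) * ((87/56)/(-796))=65.01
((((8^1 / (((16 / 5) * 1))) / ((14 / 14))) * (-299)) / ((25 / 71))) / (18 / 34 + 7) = -360893 / 1280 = -281.95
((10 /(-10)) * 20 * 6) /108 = -10 /9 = -1.11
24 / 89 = 0.27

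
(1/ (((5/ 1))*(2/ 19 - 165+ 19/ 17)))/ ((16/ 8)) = -0.00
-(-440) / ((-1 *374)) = -20 / 17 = -1.18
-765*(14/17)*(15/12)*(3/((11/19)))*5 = -448875/22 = -20403.41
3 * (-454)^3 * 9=-2526569928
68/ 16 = 17/ 4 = 4.25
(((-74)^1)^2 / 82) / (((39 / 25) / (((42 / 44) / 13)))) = 239575 / 76219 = 3.14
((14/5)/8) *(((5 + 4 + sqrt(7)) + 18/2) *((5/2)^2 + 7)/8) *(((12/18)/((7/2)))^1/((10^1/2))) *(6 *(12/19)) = 159 *sqrt(7)/1900 + 1431/950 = 1.73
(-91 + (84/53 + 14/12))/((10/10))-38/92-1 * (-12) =-280351/3657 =-76.66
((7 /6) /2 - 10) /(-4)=113 /48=2.35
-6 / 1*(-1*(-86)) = -516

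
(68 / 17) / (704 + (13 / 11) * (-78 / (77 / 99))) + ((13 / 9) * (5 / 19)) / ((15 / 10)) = 3009332 / 11563533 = 0.26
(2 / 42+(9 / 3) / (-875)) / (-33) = -116 / 86625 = -0.00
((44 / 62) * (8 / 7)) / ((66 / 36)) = 96 / 217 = 0.44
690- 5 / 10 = 1379 / 2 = 689.50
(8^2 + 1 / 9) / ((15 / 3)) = 577 / 45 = 12.82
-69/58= -1.19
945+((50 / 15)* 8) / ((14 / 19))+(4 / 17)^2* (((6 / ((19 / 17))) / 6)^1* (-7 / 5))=33274723 / 33915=981.12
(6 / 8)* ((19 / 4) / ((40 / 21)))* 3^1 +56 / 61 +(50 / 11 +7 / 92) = 110134943 / 9877120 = 11.15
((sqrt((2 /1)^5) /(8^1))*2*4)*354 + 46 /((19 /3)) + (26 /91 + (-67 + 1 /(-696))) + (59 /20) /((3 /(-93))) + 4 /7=-69579263 /462840 + 1416*sqrt(2)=1852.20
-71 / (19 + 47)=-71 / 66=-1.08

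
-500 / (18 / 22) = -5500 / 9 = -611.11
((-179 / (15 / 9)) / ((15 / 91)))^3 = -4321985145569 / 15625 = -276607049.32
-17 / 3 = -5.67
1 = 1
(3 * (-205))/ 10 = -123/ 2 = -61.50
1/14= 0.07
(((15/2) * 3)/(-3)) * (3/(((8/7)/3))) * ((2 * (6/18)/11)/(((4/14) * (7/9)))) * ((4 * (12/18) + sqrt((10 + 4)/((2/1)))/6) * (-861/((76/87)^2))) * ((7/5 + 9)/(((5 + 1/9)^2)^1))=1296975678453 * sqrt(7)/1075537408 + 1296975678453/67221088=22484.65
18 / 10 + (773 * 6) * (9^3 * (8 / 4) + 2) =33857409 / 5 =6771481.80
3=3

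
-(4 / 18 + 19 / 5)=-181 / 45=-4.02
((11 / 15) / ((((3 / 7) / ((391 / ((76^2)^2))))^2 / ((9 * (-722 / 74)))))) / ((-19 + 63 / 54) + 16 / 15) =82402859 / 28690706965823488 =0.00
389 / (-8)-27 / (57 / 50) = -10991 / 152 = -72.31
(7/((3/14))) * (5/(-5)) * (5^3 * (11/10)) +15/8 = -107755/24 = -4489.79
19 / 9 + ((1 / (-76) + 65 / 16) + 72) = 213847 / 2736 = 78.16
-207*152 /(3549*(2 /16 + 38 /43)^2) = -8.71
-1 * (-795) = 795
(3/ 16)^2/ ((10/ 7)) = 63/ 2560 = 0.02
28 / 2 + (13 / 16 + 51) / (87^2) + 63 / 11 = 26288687 / 1332144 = 19.73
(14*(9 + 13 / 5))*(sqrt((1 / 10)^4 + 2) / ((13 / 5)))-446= -446 + 203*sqrt(20001) / 325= -357.66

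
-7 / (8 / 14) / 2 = -49 / 8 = -6.12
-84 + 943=859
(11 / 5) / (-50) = -11 / 250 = -0.04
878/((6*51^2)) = 439/7803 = 0.06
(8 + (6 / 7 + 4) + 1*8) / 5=146 / 35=4.17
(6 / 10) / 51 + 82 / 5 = 279 / 17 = 16.41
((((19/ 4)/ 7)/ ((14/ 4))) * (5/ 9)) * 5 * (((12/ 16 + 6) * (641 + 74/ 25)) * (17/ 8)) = 15599931/ 3136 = 4974.47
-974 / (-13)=974 / 13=74.92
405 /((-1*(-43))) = 405 /43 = 9.42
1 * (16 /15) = 16 /15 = 1.07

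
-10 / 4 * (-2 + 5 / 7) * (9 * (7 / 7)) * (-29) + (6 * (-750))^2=283488255 / 14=20249161.07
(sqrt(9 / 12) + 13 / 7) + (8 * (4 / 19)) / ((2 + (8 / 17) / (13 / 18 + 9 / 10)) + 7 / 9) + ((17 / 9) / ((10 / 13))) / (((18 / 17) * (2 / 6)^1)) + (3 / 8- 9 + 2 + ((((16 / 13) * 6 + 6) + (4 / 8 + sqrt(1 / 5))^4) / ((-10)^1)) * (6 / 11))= -27 * sqrt(5) / 2750 + sqrt(3) / 2 + 181577579329 / 91405314000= 2.83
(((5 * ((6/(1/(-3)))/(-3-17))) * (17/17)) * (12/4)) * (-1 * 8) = -108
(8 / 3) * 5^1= 13.33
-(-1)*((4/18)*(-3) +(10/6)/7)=-0.43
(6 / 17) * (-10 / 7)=-60 / 119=-0.50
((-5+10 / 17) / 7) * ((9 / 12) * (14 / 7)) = -0.95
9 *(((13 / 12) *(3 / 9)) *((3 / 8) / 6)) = 13 / 64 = 0.20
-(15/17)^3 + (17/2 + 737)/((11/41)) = 300262353/108086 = 2777.99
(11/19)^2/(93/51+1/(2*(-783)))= 3221262/17518969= 0.18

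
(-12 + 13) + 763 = 764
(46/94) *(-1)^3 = -23/47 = -0.49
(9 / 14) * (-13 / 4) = -117 / 56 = -2.09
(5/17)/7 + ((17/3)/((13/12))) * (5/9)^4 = 5483965/10149867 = 0.54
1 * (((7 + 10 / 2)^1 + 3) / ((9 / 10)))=50 / 3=16.67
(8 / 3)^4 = 4096 / 81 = 50.57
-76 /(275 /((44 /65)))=-304 /1625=-0.19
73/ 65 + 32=2153/ 65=33.12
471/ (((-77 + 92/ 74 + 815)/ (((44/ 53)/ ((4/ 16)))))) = 383394/ 181207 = 2.12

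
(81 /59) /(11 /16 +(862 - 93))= 432 /242195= 0.00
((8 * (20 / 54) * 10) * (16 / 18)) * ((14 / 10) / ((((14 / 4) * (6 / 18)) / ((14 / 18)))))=24.58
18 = 18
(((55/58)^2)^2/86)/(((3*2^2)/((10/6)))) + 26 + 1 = 27.00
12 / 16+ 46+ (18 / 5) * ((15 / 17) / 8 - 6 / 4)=7097 / 170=41.75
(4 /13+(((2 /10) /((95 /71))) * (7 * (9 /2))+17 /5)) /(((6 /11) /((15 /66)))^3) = 519695 /853632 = 0.61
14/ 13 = 1.08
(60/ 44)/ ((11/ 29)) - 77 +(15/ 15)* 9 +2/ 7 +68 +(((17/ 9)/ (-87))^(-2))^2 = 318369043800614/ 70742287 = 4500406.44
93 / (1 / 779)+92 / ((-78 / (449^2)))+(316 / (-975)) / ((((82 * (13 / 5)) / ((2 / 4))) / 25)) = -3436897924 / 20787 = -165338.81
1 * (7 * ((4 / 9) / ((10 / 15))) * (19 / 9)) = 266 / 27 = 9.85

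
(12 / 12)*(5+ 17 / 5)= 42 / 5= 8.40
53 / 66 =0.80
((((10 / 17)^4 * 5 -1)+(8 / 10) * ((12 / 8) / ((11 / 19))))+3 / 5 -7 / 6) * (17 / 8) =30448007 / 12970320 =2.35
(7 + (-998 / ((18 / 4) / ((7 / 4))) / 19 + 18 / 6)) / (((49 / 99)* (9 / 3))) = -19613 / 2793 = -7.02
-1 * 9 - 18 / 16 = -81 / 8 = -10.12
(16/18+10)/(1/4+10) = 392/369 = 1.06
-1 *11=-11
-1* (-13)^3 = 2197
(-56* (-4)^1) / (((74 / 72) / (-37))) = -8064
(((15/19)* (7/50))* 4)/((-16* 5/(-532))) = 147/50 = 2.94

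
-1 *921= -921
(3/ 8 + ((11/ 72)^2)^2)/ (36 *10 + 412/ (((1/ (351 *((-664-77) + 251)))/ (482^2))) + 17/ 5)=-0.00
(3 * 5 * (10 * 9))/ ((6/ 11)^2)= 9075/ 2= 4537.50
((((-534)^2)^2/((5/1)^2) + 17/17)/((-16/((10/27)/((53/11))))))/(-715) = 6254918797/286200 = 21855.06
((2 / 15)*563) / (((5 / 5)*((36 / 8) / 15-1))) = -2252 / 21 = -107.24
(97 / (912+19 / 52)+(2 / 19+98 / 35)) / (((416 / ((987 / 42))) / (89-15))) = 12.59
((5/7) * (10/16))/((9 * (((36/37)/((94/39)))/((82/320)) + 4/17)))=30302075/1106096544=0.03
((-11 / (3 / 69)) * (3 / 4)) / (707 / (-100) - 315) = 18975 / 32207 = 0.59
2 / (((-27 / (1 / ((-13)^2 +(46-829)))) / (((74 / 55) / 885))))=0.00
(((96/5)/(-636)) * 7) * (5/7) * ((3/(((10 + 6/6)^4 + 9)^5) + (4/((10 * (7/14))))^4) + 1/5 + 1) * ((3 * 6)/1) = -9775716453005211000027/2235342165795488281250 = -4.37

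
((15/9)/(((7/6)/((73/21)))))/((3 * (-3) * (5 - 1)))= -365/2646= -0.14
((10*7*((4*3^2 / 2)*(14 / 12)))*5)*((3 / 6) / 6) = 1225 / 2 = 612.50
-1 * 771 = -771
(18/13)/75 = 6/325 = 0.02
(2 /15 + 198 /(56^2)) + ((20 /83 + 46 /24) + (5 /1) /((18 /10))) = 30054749 /5856480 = 5.13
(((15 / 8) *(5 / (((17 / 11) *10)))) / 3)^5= 503284375 / 1488827973632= 0.00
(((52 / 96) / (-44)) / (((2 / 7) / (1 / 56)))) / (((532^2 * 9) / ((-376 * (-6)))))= -611 / 896620032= -0.00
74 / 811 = 0.09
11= 11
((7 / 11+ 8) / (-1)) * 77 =-665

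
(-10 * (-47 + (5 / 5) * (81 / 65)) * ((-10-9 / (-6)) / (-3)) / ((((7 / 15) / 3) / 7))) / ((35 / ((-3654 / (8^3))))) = -19793457 / 1664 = -11895.11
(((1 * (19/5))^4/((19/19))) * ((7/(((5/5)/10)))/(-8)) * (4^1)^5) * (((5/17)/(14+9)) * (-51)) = 700605696/575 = 1218444.69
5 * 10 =50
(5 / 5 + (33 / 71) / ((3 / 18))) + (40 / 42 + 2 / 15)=12113 / 2485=4.87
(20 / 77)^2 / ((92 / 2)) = 200 / 136367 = 0.00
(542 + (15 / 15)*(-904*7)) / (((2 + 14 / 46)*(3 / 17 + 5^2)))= -1131163 / 11342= -99.73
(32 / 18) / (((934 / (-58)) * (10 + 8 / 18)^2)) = -1044 / 1031603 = -0.00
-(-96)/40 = 12/5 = 2.40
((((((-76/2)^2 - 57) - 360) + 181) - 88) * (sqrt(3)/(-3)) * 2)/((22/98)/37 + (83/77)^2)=-15356110 * sqrt(3)/24021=-1107.26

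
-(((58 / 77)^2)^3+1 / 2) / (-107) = 284559765177 / 44602389339046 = 0.01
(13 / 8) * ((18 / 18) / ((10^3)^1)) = 0.00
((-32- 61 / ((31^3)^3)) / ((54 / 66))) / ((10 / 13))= -40329237002413073 / 793188664820130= -50.84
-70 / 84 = -5 / 6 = -0.83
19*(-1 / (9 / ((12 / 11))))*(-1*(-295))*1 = -22420 / 33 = -679.39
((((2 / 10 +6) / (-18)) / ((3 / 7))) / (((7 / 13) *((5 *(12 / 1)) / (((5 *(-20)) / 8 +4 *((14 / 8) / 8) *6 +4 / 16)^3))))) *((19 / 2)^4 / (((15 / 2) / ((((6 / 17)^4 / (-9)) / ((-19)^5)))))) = 138229 / 21423136500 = 0.00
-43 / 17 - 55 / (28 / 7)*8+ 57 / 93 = -58980 / 527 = -111.92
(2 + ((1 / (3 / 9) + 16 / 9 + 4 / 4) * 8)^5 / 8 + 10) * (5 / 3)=7786582118300 / 177147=43955483.97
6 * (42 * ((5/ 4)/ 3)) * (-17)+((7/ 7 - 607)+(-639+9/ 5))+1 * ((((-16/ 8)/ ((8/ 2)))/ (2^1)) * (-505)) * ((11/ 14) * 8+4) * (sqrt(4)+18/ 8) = 174351/ 70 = 2490.73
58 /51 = 1.14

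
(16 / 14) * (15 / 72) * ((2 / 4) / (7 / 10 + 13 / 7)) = 25 / 537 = 0.05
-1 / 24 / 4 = -1 / 96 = -0.01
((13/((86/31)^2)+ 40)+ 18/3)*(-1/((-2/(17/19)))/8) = 5996053/2248384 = 2.67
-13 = -13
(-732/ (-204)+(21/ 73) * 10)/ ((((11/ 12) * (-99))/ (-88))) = 256736/ 40953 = 6.27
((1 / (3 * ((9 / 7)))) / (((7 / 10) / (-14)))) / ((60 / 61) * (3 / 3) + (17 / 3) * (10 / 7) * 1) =-5978 / 10467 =-0.57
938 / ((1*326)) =2.88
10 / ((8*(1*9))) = 0.14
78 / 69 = 26 / 23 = 1.13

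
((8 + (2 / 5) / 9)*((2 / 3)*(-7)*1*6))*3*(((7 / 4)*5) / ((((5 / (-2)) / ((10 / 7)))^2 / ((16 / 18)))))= -46336 / 27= -1716.15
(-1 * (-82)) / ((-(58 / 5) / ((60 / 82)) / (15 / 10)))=-225 / 29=-7.76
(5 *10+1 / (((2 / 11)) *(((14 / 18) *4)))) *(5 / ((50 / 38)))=55081 / 280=196.72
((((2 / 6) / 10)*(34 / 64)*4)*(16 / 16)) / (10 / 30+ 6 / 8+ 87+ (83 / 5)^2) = 85 / 436372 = 0.00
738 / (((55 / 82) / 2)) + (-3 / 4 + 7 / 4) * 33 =122847 / 55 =2233.58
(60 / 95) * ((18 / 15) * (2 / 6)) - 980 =-93076 / 95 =-979.75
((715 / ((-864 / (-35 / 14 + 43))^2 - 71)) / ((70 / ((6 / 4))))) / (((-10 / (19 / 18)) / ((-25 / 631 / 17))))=40755 / 4153322768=0.00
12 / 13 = 0.92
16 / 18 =8 / 9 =0.89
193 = 193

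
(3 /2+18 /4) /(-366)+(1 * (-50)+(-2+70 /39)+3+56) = 20884 /2379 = 8.78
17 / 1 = 17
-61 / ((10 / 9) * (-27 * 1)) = 61 / 30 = 2.03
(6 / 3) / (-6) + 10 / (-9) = -13 / 9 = -1.44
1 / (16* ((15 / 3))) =1 / 80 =0.01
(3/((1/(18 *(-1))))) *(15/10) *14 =-1134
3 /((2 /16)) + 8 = 32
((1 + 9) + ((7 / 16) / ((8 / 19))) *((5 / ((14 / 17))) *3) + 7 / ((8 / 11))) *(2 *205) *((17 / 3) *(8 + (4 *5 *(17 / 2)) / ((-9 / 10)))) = -13998140255 / 864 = -16201551.22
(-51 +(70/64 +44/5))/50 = -6577/8000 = -0.82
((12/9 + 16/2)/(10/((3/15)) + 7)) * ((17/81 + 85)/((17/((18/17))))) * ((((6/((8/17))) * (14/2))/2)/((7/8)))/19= 22736/9747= 2.33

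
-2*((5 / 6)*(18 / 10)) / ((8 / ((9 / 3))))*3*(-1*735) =19845 / 8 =2480.62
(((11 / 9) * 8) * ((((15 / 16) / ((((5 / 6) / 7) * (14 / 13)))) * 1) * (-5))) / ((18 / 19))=-13585 / 36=-377.36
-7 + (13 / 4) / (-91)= -197 / 28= -7.04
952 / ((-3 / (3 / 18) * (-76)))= 119 / 171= 0.70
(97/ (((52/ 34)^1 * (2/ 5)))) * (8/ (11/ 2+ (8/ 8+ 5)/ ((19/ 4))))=626620/ 3341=187.55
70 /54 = 35 /27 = 1.30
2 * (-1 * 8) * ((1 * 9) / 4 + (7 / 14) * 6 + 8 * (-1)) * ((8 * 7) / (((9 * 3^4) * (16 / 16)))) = 2464 / 729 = 3.38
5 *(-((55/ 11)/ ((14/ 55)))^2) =-378125/ 196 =-1929.21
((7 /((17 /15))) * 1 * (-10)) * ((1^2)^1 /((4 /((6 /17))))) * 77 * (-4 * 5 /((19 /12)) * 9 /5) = 9541.21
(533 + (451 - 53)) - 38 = 893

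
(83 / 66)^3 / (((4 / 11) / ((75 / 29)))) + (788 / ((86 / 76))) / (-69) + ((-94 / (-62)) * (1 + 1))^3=31.93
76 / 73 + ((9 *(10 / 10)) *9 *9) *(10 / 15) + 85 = 41759 / 73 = 572.04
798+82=880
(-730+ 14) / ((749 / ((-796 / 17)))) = 569936 / 12733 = 44.76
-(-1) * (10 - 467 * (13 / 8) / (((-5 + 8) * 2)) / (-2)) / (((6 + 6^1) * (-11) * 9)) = -7031 / 114048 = -0.06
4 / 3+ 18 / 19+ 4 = 358 / 57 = 6.28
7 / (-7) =-1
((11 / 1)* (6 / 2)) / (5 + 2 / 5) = 55 / 9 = 6.11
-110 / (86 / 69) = -3795 / 43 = -88.26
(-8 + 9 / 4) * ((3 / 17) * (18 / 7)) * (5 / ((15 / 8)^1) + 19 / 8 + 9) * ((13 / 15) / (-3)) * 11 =1108393 / 9520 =116.43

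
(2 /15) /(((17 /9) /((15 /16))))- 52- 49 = -13727 /136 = -100.93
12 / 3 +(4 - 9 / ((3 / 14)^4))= -38344 / 9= -4260.44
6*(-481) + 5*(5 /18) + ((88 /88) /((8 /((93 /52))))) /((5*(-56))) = -3023996357 /1048320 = -2884.61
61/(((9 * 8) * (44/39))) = 793/1056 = 0.75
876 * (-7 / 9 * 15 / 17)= -10220 / 17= -601.18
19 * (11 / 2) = 104.50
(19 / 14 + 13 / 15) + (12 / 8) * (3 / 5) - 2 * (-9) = 2218 / 105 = 21.12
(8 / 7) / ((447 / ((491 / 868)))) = 982 / 678993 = 0.00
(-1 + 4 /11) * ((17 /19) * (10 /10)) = -119 /209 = -0.57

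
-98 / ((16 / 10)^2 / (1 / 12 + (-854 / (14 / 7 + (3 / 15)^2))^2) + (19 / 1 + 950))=-4467062624150 / 44169221918931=-0.10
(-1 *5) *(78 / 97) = -390 / 97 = -4.02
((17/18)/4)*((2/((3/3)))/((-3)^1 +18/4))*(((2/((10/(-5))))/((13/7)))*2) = -119/351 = -0.34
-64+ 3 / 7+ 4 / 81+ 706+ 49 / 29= 10592048 / 16443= 644.17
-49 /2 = -24.50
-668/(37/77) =-51436/37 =-1390.16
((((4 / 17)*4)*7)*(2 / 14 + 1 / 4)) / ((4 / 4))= 44 / 17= 2.59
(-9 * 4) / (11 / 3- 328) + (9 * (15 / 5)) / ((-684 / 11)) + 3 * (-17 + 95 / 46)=-76753137 / 1700804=-45.13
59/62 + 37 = 2353/62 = 37.95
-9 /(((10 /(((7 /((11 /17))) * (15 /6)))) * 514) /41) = -43911 /22616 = -1.94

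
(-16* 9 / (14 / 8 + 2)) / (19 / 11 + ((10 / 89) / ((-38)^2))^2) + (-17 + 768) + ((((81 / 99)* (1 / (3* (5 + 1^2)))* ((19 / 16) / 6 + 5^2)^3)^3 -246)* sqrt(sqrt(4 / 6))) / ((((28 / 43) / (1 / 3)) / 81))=95289776016679 / 130754534985 + 121952580133345313091723538642033* 2^(1 / 4)* 3^(3 / 4) / 22941650627899315716096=14410026956.77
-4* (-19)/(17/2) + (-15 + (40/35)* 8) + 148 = 17979/119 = 151.08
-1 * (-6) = 6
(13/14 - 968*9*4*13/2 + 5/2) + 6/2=-1585539/7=-226505.57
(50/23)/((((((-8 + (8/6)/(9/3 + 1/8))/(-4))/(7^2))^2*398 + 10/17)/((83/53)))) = 476410921875/165470640203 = 2.88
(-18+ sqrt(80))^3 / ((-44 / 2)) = 5076 / 11- 2104 *sqrt(5) / 11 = 33.76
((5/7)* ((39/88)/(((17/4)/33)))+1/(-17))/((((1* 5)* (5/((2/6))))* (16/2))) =571/142800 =0.00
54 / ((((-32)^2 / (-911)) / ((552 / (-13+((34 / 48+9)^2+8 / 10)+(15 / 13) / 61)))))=-60564332205 / 187436237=-323.12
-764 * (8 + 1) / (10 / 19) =-13064.40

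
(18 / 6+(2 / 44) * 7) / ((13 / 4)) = 146 / 143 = 1.02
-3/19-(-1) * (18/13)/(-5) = -537/1235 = -0.43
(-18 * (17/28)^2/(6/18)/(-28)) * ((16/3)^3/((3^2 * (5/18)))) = 73984/1715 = 43.14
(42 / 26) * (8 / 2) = 84 / 13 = 6.46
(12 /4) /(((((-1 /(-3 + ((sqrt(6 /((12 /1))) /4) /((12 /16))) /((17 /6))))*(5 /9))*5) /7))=567 /25 - 189*sqrt(2) /425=22.05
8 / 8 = 1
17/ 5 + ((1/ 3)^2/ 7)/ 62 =66407/ 19530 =3.40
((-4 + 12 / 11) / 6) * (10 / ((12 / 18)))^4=-270000 / 11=-24545.45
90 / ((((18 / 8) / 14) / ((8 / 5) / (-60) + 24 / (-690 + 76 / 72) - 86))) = -8964889024 / 186015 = -48194.44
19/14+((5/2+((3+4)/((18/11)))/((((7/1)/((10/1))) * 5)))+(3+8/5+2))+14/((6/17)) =16174/315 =51.35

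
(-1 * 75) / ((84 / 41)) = -1025 / 28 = -36.61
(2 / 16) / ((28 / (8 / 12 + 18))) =1 / 12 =0.08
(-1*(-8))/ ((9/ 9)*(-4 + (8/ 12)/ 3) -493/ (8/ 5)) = -576/ 22457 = -0.03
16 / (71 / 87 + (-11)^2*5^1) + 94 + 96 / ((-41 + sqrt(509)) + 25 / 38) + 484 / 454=885300537072772 / 9661697903183 - 138624*sqrt(509) / 1615093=89.69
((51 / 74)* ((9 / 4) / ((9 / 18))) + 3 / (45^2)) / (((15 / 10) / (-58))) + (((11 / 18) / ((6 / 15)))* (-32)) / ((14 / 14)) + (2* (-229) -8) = -47567267 / 74925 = -634.87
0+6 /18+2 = 7 /3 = 2.33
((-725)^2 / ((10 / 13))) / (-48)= -1366625 / 96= -14235.68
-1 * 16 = -16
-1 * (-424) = 424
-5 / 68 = -0.07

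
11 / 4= 2.75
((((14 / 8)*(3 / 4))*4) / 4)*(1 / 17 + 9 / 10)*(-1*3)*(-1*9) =92421 / 2720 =33.98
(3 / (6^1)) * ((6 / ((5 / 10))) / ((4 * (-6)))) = -1 / 4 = -0.25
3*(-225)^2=151875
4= 4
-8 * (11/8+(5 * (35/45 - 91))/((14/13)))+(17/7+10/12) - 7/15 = 2106031/630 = 3342.91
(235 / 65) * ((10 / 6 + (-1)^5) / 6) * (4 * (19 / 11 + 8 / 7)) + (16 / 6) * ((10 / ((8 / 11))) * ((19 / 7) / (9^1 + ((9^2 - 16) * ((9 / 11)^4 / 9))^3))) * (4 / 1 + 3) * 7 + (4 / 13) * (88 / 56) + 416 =108110785569958564427 / 202163772583944171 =534.77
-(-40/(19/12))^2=-230400/361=-638.23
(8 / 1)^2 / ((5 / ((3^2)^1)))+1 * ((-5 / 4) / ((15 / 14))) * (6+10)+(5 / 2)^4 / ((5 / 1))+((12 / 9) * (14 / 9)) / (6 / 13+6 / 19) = 107.01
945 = 945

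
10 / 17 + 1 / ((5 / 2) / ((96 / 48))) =118 / 85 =1.39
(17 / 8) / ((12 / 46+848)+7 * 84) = 0.00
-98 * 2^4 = -1568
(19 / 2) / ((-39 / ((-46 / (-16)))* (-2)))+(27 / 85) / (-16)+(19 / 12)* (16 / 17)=64373 / 35360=1.82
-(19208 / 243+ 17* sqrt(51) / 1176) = -19208 / 243 -17* sqrt(51) / 1176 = -79.15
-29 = -29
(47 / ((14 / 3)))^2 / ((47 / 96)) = 207.18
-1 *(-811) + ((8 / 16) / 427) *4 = 346299 / 427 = 811.00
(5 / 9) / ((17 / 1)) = 0.03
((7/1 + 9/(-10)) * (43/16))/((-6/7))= -18361/960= -19.13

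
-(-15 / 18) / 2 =5 / 12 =0.42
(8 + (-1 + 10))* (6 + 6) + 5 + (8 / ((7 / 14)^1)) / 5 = 1061 / 5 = 212.20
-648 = -648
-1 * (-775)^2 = -600625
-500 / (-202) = 250 / 101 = 2.48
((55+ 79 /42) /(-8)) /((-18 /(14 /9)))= 2389 /3888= 0.61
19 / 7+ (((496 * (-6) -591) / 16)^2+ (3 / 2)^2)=89073319 / 1792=49706.09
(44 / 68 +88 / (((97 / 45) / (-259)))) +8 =-17421621 / 1649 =-10564.96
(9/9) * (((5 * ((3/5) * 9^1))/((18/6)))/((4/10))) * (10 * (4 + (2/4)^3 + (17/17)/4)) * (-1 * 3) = -23625/8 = -2953.12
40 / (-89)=-40 / 89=-0.45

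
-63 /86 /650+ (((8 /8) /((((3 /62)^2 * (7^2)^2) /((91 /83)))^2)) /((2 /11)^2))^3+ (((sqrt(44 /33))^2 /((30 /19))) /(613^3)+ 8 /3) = 15261531599443928080900957707340105835744276029 /3643187830584622694453144300025363373256028300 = 4.19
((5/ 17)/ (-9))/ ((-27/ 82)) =410/ 4131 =0.10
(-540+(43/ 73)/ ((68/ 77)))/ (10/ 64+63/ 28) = -21417992/ 95557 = -224.14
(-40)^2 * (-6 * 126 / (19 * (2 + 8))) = -120960 / 19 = -6366.32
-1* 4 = -4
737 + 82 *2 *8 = 2049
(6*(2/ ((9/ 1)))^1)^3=64/ 27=2.37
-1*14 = -14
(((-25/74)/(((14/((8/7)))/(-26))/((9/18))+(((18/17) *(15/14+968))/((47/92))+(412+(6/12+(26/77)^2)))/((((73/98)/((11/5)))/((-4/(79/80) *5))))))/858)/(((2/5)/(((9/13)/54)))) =575979125/6609599175344292972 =0.00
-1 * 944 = -944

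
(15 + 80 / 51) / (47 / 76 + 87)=64220 / 339609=0.19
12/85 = 0.14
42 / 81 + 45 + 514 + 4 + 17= 15674 / 27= 580.52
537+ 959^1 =1496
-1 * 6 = -6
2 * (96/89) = 192/89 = 2.16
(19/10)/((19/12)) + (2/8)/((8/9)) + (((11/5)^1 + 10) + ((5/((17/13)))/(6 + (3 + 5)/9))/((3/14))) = 1372003/84320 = 16.27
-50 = -50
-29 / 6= -4.83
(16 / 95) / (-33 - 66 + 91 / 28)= -64 / 36385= -0.00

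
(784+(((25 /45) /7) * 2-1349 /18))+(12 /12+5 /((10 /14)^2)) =720.01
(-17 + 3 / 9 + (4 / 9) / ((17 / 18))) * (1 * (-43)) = 35518 / 51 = 696.43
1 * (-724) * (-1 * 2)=1448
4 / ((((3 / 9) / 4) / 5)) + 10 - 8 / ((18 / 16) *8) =2242 / 9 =249.11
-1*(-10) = 10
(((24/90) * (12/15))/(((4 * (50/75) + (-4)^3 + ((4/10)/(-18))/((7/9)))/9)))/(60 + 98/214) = -107856/208398835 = -0.00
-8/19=-0.42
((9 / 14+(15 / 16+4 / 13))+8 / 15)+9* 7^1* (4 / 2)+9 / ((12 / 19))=3115943 / 21840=142.67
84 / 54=14 / 9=1.56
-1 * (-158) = 158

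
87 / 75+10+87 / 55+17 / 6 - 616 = -990701 / 1650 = -600.42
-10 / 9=-1.11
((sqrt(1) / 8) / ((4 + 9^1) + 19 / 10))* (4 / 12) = 0.00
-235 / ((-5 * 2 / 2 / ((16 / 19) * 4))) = 3008 / 19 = 158.32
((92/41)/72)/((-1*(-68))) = 23/50184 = 0.00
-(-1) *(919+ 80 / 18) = 8311 / 9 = 923.44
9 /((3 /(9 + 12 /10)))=30.60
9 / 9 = 1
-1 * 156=-156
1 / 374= 0.00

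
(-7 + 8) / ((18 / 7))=7 / 18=0.39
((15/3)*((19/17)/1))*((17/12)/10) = 19/24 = 0.79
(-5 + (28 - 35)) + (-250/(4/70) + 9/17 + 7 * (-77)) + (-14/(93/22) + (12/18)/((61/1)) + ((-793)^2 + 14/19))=381086558192/610793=623920.97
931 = 931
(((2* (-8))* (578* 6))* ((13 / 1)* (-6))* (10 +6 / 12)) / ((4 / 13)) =147695184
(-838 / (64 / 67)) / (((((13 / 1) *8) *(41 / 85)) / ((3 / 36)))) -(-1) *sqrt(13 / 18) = -2386205 / 1637376 + sqrt(26) / 6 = -0.61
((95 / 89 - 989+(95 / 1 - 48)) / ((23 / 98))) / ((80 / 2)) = -100.23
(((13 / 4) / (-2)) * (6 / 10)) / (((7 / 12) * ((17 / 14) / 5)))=-117 / 17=-6.88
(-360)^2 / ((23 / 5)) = 648000 / 23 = 28173.91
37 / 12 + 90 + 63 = 1873 / 12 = 156.08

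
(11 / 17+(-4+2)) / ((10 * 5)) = -0.03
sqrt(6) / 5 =0.49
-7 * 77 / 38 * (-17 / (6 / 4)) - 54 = 6085 / 57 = 106.75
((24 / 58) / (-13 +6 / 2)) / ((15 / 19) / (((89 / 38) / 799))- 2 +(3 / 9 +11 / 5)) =-801 / 5223799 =-0.00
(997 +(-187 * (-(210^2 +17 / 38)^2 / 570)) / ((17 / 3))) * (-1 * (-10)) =30892262329299 / 27436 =1125975445.74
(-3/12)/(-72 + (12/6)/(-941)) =941/271016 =0.00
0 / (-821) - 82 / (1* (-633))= 82 / 633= 0.13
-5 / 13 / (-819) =5 / 10647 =0.00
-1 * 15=-15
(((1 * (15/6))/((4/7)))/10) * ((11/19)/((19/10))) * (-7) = -2695/2888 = -0.93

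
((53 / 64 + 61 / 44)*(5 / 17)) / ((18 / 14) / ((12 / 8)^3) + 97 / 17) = 0.11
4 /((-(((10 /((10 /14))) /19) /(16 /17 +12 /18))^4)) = -1473023997124 /16243247601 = -90.69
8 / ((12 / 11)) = 22 / 3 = 7.33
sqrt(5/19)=0.51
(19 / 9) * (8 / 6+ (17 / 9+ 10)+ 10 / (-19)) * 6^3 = 17368 / 3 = 5789.33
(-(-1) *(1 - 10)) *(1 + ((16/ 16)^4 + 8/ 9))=-26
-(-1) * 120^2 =14400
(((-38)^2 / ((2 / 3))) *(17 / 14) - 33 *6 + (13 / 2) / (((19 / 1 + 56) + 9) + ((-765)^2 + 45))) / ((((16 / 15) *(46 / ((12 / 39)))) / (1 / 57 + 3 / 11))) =4.43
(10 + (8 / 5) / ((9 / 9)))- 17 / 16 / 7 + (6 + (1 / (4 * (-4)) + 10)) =1917 / 70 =27.39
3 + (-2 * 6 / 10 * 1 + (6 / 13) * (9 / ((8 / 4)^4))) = 1071 / 520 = 2.06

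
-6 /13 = -0.46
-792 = -792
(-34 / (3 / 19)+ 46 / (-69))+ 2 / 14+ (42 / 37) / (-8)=-223775 / 1036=-216.00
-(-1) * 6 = 6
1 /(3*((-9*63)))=-1 /1701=-0.00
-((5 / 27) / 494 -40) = 533515 / 13338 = 40.00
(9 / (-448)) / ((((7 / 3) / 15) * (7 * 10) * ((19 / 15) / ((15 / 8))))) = -18225 / 6673408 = -0.00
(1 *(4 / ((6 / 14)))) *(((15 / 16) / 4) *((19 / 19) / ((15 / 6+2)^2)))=35 / 324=0.11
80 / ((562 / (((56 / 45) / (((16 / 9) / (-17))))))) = -476 / 281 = -1.69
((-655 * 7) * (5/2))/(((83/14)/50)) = -8023750/83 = -96671.69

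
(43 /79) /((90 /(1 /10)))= 43 /71100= 0.00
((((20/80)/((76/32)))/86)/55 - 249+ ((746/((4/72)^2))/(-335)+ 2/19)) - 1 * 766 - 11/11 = -275299589/158455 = -1737.40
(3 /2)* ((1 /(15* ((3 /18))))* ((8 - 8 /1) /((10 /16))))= 0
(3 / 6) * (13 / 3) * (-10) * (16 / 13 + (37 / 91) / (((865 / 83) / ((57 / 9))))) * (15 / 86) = -1744945 / 312438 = -5.58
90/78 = 1.15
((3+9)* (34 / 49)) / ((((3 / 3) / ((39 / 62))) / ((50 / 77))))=397800 / 116963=3.40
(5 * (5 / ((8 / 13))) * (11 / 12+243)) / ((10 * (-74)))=-13.39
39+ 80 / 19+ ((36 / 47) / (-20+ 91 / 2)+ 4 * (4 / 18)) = 6029363 / 136629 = 44.13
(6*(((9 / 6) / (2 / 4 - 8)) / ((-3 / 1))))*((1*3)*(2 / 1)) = 2.40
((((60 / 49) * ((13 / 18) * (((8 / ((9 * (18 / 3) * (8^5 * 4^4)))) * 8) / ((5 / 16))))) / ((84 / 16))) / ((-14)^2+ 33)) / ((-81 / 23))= -299 / 3166291150848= -0.00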